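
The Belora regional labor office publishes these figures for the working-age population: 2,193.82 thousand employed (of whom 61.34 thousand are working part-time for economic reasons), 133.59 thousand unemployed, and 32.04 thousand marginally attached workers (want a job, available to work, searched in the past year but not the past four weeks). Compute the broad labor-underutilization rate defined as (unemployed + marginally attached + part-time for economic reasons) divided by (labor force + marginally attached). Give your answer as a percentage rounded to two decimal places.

Broad underutilization rate ≈ 9.62%.

Labor force = 2,193.82 + 133.59 = 2,327.41 thousand.
Numerator = 133.59 + 32.04 + 61.34 = 226.97 thousand.
Denominator = 2,327.41 + 32.04 = 2,359.45 thousand.
Broad rate = 226.97 / 2,359.45 = 9.62%.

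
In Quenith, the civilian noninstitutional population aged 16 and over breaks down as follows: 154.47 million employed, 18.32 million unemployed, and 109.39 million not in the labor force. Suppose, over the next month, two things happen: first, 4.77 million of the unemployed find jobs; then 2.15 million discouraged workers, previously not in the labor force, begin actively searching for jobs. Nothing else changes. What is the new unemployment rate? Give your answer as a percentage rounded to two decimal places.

New unemployment rate ≈ 8.97%.

Initially, labor force = 154.47 + 18.32 = 172.79 million, so u = 18.32/172.79 = 10.60%.
After the first change, unemployed falls and employed rises by 4.77; labor force unchanged → E = 159.24, U = 13.55, labor force = 172.79 million.
After the second change, unemployed and labor force both rise by 2.15 → E = 159.24, U = 15.70, labor force = 174.94 million.
New unemployment rate = 15.70 / 174.94 = 8.97%.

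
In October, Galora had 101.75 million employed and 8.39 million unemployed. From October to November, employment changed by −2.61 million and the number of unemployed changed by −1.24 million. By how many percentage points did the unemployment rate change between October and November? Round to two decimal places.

October: labor force = 101.75 + 8.39 = 110.14; u = 8.39/110.14 = 7.62%.
November: labor force = 99.14 + 7.15 = 106.29; u = 7.15/106.29 = 6.73%.
Change = 6.73% − 7.62% = −0.89 pp.

The unemployment rate changed by −0.89 percentage points.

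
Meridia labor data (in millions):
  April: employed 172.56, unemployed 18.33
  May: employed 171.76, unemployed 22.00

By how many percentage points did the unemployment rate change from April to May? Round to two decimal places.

April: labor force = 172.56 + 18.33 = 190.89; u = 18.33/190.89 = 9.60%.
May: labor force = 171.76 + 22.00 = 193.76; u = 22.00/193.76 = 11.35%.
Change = 11.35% − 9.60% = +1.75 pp.

The unemployment rate changed by +1.75 percentage points.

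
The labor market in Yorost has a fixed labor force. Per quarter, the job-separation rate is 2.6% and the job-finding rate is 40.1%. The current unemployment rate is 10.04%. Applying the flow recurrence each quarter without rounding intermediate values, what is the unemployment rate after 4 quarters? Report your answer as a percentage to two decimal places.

Unemployment rate after four quarters ≈ 6.51%.

With a fixed labor force, u_{t+1} = u_t + s·(1−u_t) − f·u_t = u_t·(1−s−f) + s.
Here 1−s−f = 0.573 and s = 0.026.
u_1 = 0.100400 × 0.573 + 0.026 = 0.083529.
u_2 = 0.083529 × 0.573 + 0.026 = 0.073862.
u_3 = 0.073862 × 0.573 + 0.026 = 0.068323.
u_4 = 0.068323 × 0.573 + 0.026 = 0.065149.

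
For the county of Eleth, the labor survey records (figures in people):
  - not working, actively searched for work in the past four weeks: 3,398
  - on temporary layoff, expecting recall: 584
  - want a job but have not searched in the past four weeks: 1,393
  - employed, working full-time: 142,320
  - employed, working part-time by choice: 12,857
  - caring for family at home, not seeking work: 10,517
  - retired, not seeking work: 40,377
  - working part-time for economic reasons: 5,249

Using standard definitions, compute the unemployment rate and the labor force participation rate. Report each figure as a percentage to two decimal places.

Unemployment rate ≈ 2.42%; labor force participation rate ≈ 75.87%.

Employed = 142,320 + 12,857 + 5,249 = 160,426 (anyone who worked, including part-time for economic reasons, counts as employed).
Unemployed = 3,398 + 584 = 3,982 (jobless and actively searching, or on temporary layoff).
Labor force = 160,426 + 3,982 = 164,408.
Not in labor force = 1,393 + 10,517 + 40,377 = 52,287 (those not working and not actively searching are outside the labor force — including those who want a job but have given up searching).
Civilian working-age population = 164,408 + 52,287 = 216,695.
Unemployment rate = 3,982 / 164,408 = 2.42%.
Labor force participation rate = 164,408 / 216,695 = 75.87%.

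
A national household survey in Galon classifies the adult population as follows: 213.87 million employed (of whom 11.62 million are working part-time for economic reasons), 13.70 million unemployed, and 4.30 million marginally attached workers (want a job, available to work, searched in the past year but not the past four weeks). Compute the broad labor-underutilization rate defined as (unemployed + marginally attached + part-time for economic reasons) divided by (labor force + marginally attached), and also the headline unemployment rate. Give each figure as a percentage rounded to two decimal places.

Labor force = 213.87 + 13.70 = 227.57 million.
Numerator = 13.70 + 4.30 + 11.62 = 29.62 million.
Denominator = 227.57 + 4.30 = 231.87 million.
Broad rate = 29.62 / 231.87 = 12.77%.
Headline unemployment rate = 13.70 / 227.57 = 6.02%.

Broad underutilization rate ≈ 12.77%; headline unemployment rate ≈ 6.02%.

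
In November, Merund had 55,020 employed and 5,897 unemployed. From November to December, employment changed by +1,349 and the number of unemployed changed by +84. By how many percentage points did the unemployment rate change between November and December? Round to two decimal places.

The unemployment rate changed by −0.09 percentage points.

November: labor force = 55,020 + 5,897 = 60,917; u = 5,897/60,917 = 9.68%.
December: labor force = 56,369 + 5,981 = 62,350; u = 5,981/62,350 = 9.59%.
Change = 9.59% − 9.68% = −0.09 pp.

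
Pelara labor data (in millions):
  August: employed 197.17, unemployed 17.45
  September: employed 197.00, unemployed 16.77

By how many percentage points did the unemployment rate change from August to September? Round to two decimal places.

The unemployment rate changed by −0.29 percentage points.

August: labor force = 197.17 + 17.45 = 214.62; u = 17.45/214.62 = 8.13%.
September: labor force = 197.00 + 16.77 = 213.77; u = 16.77/213.77 = 7.84%.
Change = 7.84% − 8.13% = −0.29 pp.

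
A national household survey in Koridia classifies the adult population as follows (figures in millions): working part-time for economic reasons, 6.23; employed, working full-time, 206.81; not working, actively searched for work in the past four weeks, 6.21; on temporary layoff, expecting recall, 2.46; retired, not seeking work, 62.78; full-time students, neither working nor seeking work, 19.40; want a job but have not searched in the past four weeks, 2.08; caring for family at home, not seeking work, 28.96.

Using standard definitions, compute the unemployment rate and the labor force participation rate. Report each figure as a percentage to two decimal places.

Unemployment rate ≈ 3.91%; labor force participation rate ≈ 66.20%.

Employed = 6.23 + 206.81 = 213.04 million (anyone who worked, including part-time for economic reasons, counts as employed).
Unemployed = 6.21 + 2.46 = 8.67 million (jobless and actively searching, or on temporary layoff).
Labor force = 213.04 + 8.67 = 221.71 million.
Not in labor force = 62.78 + 19.40 + 2.08 + 28.96 = 113.22 million (those not working and not actively searching are outside the labor force — including those who want a job but have given up searching).
Civilian working-age population = 221.71 + 113.22 = 334.93 million.
Unemployment rate = 8.67 / 221.71 = 3.91%.
Labor force participation rate = 221.71 / 334.93 = 66.20%.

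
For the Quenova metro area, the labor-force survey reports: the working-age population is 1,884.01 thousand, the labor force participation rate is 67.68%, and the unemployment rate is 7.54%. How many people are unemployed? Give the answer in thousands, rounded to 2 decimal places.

About 96.14 thousand are unemployed.

Labor force = 0.6768 × 1,884.01 = 1,275.10 thousand.
Unemployed = 0.0754 × 1,275.10 ≈ 96.14 thousand.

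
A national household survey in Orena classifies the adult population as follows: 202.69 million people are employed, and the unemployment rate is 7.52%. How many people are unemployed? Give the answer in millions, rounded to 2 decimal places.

About 16.48 million are unemployed.

Let U be the number unemployed. The labor force is E + U, and U/(E+U) = 0.0752.
So U = 0.0752 × 202.69 / (1 − 0.0752) = 15.2423 / 0.9248 ≈ 16.48 million.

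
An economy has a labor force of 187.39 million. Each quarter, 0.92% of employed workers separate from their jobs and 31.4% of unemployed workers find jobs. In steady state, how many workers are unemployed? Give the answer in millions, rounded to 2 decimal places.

About 5.33 million are unemployed in steady state.

Steady-state unemployment rate u* = s/(s+f) = 0.92/(0.92+31.4) = 0.028465.
Unemployed = u* × labor force = 0.028465 × 187.39 ≈ 5.33 million.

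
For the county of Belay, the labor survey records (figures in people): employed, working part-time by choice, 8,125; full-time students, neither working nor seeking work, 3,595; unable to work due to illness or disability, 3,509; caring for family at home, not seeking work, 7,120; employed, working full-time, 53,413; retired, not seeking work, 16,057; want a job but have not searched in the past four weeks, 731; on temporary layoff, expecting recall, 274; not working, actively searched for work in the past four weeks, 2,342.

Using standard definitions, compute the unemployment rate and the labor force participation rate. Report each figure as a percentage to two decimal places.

Unemployment rate ≈ 4.08%; labor force participation rate ≈ 67.41%.

Employed = 8,125 + 53,413 = 61,538.
Unemployed = 274 + 2,342 = 2,616 (jobless and actively searching, or on temporary layoff).
Labor force = 61,538 + 2,616 = 64,154.
Not in labor force = 3,595 + 3,509 + 7,120 + 16,057 + 731 = 31,012 (those not working and not actively searching are outside the labor force — including those who want a job but have given up searching).
Civilian working-age population = 64,154 + 31,012 = 95,166.
Unemployment rate = 2,616 / 64,154 = 4.08%.
Labor force participation rate = 64,154 / 95,166 = 67.41%.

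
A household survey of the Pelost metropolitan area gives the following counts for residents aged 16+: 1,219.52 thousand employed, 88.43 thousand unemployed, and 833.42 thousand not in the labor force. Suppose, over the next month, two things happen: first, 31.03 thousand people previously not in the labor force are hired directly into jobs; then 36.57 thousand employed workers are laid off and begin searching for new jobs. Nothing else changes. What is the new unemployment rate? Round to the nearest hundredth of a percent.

Initially, labor force = 1,219.52 + 88.43 = 1,307.95 thousand, so u = 88.43/1,307.95 = 6.76%.
After the first change, employed and labor force both rise by 31.03; unemployed unchanged → E = 1,250.55, U = 88.43, labor force = 1,338.98 thousand.
After the second change, employed falls and unemployed rises by 36.57; labor force unchanged → E = 1,213.98, U = 125.00, labor force = 1,338.98 thousand.
New unemployment rate = 125.00 / 1,338.98 = 9.34%.

New unemployment rate ≈ 9.34%.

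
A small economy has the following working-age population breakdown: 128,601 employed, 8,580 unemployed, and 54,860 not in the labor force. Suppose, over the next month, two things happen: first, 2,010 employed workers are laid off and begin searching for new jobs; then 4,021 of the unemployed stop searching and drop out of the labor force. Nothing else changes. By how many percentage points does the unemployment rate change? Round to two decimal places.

The unemployment rate changes by −1.32 percentage points.

Initially, labor force = 128,601 + 8,580 = 137,181, so u = 8,580/137,181 = 6.25%.
After the first change, employed falls and unemployed rises by 2,010; labor force unchanged → E = 126,591, U = 10,590, labor force = 137,181.
After the second change, unemployed and labor force both fall by 4,021 → E = 126,591, U = 6,569, labor force = 133,160.
New unemployment rate = 6,569 / 133,160 = 4.93%.
Change = 4.93% − 6.25% = −1.32 percentage points.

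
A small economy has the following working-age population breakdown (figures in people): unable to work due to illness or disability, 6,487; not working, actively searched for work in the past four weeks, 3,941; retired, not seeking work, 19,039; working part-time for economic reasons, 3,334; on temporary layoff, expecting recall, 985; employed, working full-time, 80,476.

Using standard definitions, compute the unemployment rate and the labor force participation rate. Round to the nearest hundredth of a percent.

Unemployment rate ≈ 5.55%; labor force participation rate ≈ 77.66%.

Employed = 3,334 + 80,476 = 83,810 (anyone who worked, including part-time for economic reasons, counts as employed).
Unemployed = 3,941 + 985 = 4,926 (jobless and actively searching, or on temporary layoff).
Labor force = 83,810 + 4,926 = 88,736.
Not in labor force = 6,487 + 19,039 = 25,526 (those not working and not actively searching are outside the labor force).
Civilian working-age population = 88,736 + 25,526 = 114,262.
Unemployment rate = 4,926 / 88,736 = 5.55%.
Labor force participation rate = 88,736 / 114,262 = 77.66%.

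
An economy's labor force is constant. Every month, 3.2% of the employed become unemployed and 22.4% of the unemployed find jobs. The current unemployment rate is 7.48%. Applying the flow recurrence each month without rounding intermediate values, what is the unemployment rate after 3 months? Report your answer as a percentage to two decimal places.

Unemployment rate after three months ≈ 10.43%.

With a fixed labor force, u_{t+1} = u_t + s·(1−u_t) − f·u_t = u_t·(1−s−f) + s.
Here 1−s−f = 0.744 and s = 0.032.
u_1 = 0.074800 × 0.744 + 0.032 = 0.087651.
u_2 = 0.087651 × 0.744 + 0.032 = 0.097212.
u_3 = 0.097212 × 0.744 + 0.032 = 0.104326.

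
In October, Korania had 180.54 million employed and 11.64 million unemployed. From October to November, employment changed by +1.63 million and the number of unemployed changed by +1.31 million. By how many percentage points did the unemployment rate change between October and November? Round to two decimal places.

October: labor force = 180.54 + 11.64 = 192.18; u = 11.64/192.18 = 6.06%.
November: labor force = 182.17 + 12.95 = 195.12; u = 12.95/195.12 = 6.64%.
Change = 6.64% − 6.06% = +0.58 pp.

The unemployment rate changed by +0.58 percentage points.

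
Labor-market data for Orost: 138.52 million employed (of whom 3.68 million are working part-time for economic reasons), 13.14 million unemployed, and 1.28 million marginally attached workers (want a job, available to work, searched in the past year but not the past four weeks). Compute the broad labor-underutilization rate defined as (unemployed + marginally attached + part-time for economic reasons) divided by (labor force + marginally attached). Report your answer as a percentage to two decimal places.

Labor force = 138.52 + 13.14 = 151.66 million.
Numerator = 13.14 + 1.28 + 3.68 = 18.10 million.
Denominator = 151.66 + 1.28 = 152.94 million.
Broad rate = 18.10 / 152.94 = 11.83%.

Broad underutilization rate ≈ 11.83%.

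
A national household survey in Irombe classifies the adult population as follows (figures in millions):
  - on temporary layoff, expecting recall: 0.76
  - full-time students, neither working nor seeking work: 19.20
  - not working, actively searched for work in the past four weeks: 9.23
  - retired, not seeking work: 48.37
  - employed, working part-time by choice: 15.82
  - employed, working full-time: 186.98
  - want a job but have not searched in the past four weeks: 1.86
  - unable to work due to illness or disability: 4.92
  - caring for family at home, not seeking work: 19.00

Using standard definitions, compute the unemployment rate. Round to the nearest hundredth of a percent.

Unemployment rate ≈ 4.69%.

Employed = 15.82 + 186.98 = 202.80 million.
Unemployed = 0.76 + 9.23 = 9.99 million (jobless and actively searching, or on temporary layoff).
Labor force = 202.80 + 9.99 = 212.79 million.
Unemployment rate = 9.99 / 212.79 = 4.69%.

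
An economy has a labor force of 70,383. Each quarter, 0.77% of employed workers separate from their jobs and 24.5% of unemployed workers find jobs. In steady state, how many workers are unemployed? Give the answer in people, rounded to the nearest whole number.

About 2,145 are unemployed in steady state.

Steady-state unemployment rate u* = s/(s+f) = 0.77/(0.77+24.5) = 0.030471.
Unemployed = u* × labor force = 0.030471 × 70,383 ≈ 2,145.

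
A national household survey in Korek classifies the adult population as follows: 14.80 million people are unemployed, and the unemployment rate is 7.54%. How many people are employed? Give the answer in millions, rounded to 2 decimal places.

About 181.49 million are employed.

Labor force = U / u = 14.80 / 0.0754 ≈ 196.29 million.
Employed = labor force − unemployed = 196.29 − 14.80 = 181.49 million.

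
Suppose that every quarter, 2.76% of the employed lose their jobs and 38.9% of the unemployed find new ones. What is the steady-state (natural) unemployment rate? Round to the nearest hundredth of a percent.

Steady-state unemployment rate ≈ 6.63%.

At steady state the flows balance: s·E = f·U, so U/(E+U) = s/(s+f).
u* = 2.76 / (2.76 + 38.9) = 2.76 / 41.66 = 6.63%.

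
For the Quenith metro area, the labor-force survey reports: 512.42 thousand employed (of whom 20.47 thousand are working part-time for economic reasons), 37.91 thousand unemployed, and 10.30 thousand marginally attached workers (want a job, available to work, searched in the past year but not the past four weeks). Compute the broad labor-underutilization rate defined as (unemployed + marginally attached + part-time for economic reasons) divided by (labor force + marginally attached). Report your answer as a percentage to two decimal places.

Broad underutilization rate ≈ 12.25%.

Labor force = 512.42 + 37.91 = 550.33 thousand.
Numerator = 37.91 + 10.30 + 20.47 = 68.68 thousand.
Denominator = 550.33 + 10.30 = 560.63 thousand.
Broad rate = 68.68 / 560.63 = 12.25%.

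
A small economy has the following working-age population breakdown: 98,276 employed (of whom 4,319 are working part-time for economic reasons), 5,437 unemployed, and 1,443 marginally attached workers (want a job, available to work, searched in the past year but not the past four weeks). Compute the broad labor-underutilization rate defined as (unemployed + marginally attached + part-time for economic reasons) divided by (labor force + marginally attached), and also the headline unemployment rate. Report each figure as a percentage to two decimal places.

Labor force = 98,276 + 5,437 = 103,713.
Numerator = 5,437 + 1,443 + 4,319 = 11,199.
Denominator = 103,713 + 1,443 = 105,156.
Broad rate = 11,199 / 105,156 = 10.65%.
Headline unemployment rate = 5,437 / 103,713 = 5.24%.

Broad underutilization rate ≈ 10.65%; headline unemployment rate ≈ 5.24%.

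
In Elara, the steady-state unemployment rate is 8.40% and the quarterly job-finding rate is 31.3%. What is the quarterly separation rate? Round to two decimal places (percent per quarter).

Separation rate ≈ 2.87% per quarter.

From u* = s/(s+f): s = u·f/(1−u).
s = 0.0840 × 31.3 / (1 − 0.0840) = 2.6292 / 0.9160 ≈ 2.87% per quarter.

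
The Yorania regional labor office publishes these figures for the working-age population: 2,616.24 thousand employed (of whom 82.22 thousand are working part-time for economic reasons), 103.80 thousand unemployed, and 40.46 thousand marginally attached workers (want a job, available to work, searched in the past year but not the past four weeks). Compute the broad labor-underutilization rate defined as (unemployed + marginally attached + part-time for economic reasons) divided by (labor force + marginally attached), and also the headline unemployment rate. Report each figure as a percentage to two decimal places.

Broad underutilization rate ≈ 8.20%; headline unemployment rate ≈ 3.82%.

Labor force = 2,616.24 + 103.80 = 2,720.04 thousand.
Numerator = 103.80 + 40.46 + 82.22 = 226.48 thousand.
Denominator = 2,720.04 + 40.46 = 2,760.50 thousand.
Broad rate = 226.48 / 2,760.50 = 8.20%.
Headline unemployment rate = 103.80 / 2,720.04 = 3.82%.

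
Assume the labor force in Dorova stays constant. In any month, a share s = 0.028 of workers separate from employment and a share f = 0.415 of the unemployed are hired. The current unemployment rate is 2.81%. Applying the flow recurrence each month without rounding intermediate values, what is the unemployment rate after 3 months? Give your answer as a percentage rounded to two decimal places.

Unemployment rate after three months ≈ 5.71%.

With a fixed labor force, u_{t+1} = u_t + s·(1−u_t) − f·u_t = u_t·(1−s−f) + s.
Here 1−s−f = 0.557 and s = 0.028.
u_1 = 0.028100 × 0.557 + 0.028 = 0.043652.
u_2 = 0.043652 × 0.557 + 0.028 = 0.052314.
u_3 = 0.052314 × 0.557 + 0.028 = 0.057139.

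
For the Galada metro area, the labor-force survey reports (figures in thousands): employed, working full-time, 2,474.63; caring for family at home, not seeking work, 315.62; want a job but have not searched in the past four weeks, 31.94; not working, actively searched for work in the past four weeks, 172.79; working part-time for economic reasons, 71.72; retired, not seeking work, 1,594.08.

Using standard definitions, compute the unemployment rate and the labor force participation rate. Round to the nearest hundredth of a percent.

Unemployment rate ≈ 6.35%; labor force participation rate ≈ 58.34%.

Employed = 2,474.63 + 71.72 = 2,546.35 thousand (anyone who worked, including part-time for economic reasons, counts as employed).
Unemployed = 172.79 thousand.
Labor force = 2,546.35 + 172.79 = 2,719.14 thousand.
Not in labor force = 315.62 + 31.94 + 1,594.08 = 1,941.64 thousand (those not working and not actively searching are outside the labor force — including those who want a job but have given up searching).
Civilian working-age population = 2,719.14 + 1,941.64 = 4,660.78 thousand.
Unemployment rate = 172.79 / 2,719.14 = 6.35%.
Labor force participation rate = 2,719.14 / 4,660.78 = 58.34%.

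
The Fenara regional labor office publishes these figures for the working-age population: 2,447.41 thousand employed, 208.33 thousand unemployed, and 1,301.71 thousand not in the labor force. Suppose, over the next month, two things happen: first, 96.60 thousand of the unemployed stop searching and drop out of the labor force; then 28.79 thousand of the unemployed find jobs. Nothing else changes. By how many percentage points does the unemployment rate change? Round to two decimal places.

Initially, labor force = 2,447.41 + 208.33 = 2,655.74 thousand, so u = 208.33/2,655.74 = 7.84%.
After the first change, unemployed and labor force both fall by 96.60 → E = 2,447.41, U = 111.73, labor force = 2,559.14 thousand.
After the second change, unemployed falls and employed rises by 28.79; labor force unchanged → E = 2,476.20, U = 82.94, labor force = 2,559.14 thousand.
New unemployment rate = 82.94 / 2,559.14 = 3.24%.
Change = 3.24% − 7.84% = −4.60 percentage points.

The unemployment rate changes by −4.60 percentage points.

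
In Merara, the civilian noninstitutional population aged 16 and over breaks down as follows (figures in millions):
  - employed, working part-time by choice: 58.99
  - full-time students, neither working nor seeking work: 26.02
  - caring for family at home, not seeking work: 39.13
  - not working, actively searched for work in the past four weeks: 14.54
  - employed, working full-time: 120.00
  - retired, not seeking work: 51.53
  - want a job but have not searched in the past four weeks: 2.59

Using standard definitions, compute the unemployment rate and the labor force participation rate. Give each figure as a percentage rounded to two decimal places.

Employed = 58.99 + 120.00 = 178.99 million.
Unemployed = 14.54 million.
Labor force = 178.99 + 14.54 = 193.53 million.
Not in labor force = 26.02 + 39.13 + 51.53 + 2.59 = 119.27 million (those not working and not actively searching are outside the labor force — including those who want a job but have given up searching).
Civilian working-age population = 193.53 + 119.27 = 312.80 million.
Unemployment rate = 14.54 / 193.53 = 7.51%.
Labor force participation rate = 193.53 / 312.80 = 61.87%.

Unemployment rate ≈ 7.51%; labor force participation rate ≈ 61.87%.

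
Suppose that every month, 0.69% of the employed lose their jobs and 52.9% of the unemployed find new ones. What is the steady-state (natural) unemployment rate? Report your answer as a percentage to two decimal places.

Steady-state unemployment rate ≈ 1.29%.

At steady state the flows balance: s·E = f·U, so U/(E+U) = s/(s+f).
u* = 0.69 / (0.69 + 52.9) = 0.69 / 53.59 = 1.29%.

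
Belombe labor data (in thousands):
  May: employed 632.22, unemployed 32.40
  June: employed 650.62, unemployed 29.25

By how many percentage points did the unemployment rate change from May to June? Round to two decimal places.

The unemployment rate changed by −0.57 percentage points.

May: labor force = 632.22 + 32.40 = 664.62; u = 32.40/664.62 = 4.87%.
June: labor force = 650.62 + 29.25 = 679.87; u = 29.25/679.87 = 4.30%.
Change = 4.30% − 4.87% = −0.57 pp.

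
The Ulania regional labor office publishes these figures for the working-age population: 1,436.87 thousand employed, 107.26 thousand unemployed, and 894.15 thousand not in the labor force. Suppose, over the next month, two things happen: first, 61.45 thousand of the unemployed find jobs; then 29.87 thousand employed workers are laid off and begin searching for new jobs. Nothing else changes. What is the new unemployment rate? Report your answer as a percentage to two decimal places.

New unemployment rate ≈ 4.90%.

Initially, labor force = 1,436.87 + 107.26 = 1,544.13 thousand, so u = 107.26/1,544.13 = 6.95%.
After the first change, unemployed falls and employed rises by 61.45; labor force unchanged → E = 1,498.32, U = 45.81, labor force = 1,544.13 thousand.
After the second change, employed falls and unemployed rises by 29.87; labor force unchanged → E = 1,468.45, U = 75.68, labor force = 1,544.13 thousand.
New unemployment rate = 75.68 / 1,544.13 = 4.90%.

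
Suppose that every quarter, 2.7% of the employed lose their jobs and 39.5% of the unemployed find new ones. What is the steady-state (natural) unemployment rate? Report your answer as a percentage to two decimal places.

Steady-state unemployment rate ≈ 6.40%.

At steady state the flows balance: s·E = f·U, so U/(E+U) = s/(s+f).
u* = 2.7 / (2.7 + 39.5) = 2.7 / 42.20 = 6.40%.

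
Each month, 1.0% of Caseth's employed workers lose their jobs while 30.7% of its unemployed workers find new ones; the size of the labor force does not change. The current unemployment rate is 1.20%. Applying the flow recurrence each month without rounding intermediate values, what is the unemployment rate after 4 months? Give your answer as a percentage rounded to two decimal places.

Unemployment rate after four months ≈ 2.73%.

With a fixed labor force, u_{t+1} = u_t + s·(1−u_t) − f·u_t = u_t·(1−s−f) + s.
Here 1−s−f = 0.683 and s = 0.010.
u_1 = 0.012000 × 0.683 + 0.010 = 0.018196.
u_2 = 0.018196 × 0.683 + 0.010 = 0.022428.
u_3 = 0.022428 × 0.683 + 0.010 = 0.025318.
u_4 = 0.025318 × 0.683 + 0.010 = 0.027292.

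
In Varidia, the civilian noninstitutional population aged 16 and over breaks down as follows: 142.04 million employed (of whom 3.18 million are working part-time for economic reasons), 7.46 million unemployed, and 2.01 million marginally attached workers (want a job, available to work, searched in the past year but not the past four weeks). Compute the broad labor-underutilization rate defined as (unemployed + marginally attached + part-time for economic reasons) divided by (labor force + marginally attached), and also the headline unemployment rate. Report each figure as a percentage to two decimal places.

Labor force = 142.04 + 7.46 = 149.50 million.
Numerator = 7.46 + 2.01 + 3.18 = 12.65 million.
Denominator = 149.50 + 2.01 = 151.51 million.
Broad rate = 12.65 / 151.51 = 8.35%.
Headline unemployment rate = 7.46 / 149.50 = 4.99%.

Broad underutilization rate ≈ 8.35%; headline unemployment rate ≈ 4.99%.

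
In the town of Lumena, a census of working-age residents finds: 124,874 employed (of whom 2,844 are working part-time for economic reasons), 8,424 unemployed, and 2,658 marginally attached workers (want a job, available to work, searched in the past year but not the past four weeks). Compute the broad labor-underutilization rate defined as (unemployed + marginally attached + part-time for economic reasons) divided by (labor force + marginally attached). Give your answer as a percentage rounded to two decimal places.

Broad underutilization rate ≈ 10.24%.

Labor force = 124,874 + 8,424 = 133,298.
Numerator = 8,424 + 2,658 + 2,844 = 13,926.
Denominator = 133,298 + 2,658 = 135,956.
Broad rate = 13,926 / 135,956 = 10.24%.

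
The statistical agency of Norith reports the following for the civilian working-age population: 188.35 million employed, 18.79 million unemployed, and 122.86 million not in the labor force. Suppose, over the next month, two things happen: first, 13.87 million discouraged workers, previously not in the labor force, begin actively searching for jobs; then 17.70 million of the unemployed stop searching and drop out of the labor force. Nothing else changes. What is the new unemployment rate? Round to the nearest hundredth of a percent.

Initially, labor force = 188.35 + 18.79 = 207.14 million, so u = 18.79/207.14 = 9.07%.
After the first change, unemployed and labor force both rise by 13.87 → E = 188.35, U = 32.66, labor force = 221.01 million.
After the second change, unemployed and labor force both fall by 17.70 → E = 188.35, U = 14.96, labor force = 203.31 million.
New unemployment rate = 14.96 / 203.31 = 7.36%.

New unemployment rate ≈ 7.36%.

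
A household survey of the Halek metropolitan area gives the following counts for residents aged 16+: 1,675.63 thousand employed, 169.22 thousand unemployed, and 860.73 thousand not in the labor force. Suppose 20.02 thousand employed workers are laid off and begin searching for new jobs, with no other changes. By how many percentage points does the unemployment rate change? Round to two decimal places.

Initially, labor force = 1,675.63 + 169.22 = 1,844.85 thousand, so u = 169.22/1,844.85 = 9.17%.
After the change, employed falls and unemployed rises by 20.02; labor force unchanged → E = 1,655.61, U = 189.24, labor force = 1,844.85 thousand.
New unemployment rate = 189.24 / 1,844.85 = 10.26%.
Change = 10.26% − 9.17% = +1.09 percentage points.

The unemployment rate changes by +1.09 percentage points.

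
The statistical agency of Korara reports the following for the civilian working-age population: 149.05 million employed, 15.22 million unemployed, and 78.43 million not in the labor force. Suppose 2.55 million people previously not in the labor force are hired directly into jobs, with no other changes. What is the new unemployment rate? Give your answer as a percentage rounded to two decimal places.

Initially, labor force = 149.05 + 15.22 = 164.27 million, so u = 15.22/164.27 = 9.27%.
After the change, employed and labor force both rise by 2.55; unemployed unchanged → E = 151.60, U = 15.22, labor force = 166.82 million.
New unemployment rate = 15.22 / 166.82 = 9.12%.

New unemployment rate ≈ 9.12%.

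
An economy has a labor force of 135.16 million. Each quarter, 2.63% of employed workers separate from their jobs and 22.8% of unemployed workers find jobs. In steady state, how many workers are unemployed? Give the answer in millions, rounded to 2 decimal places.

Steady-state unemployment rate u* = s/(s+f) = 2.63/(2.63+22.8) = 0.103421.
Unemployed = u* × labor force = 0.103421 × 135.16 ≈ 13.98 million.

About 13.98 million are unemployed in steady state.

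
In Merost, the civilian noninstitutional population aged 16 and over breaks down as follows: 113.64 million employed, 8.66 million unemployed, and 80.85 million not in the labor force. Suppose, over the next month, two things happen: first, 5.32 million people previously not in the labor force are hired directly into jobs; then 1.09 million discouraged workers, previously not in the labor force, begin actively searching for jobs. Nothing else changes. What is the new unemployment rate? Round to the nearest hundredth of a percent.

New unemployment rate ≈ 7.58%.

Initially, labor force = 113.64 + 8.66 = 122.30 million, so u = 8.66/122.30 = 7.08%.
After the first change, employed and labor force both rise by 5.32; unemployed unchanged → E = 118.96, U = 8.66, labor force = 127.62 million.
After the second change, unemployed and labor force both rise by 1.09 → E = 118.96, U = 9.75, labor force = 128.71 million.
New unemployment rate = 9.75 / 128.71 = 7.58%.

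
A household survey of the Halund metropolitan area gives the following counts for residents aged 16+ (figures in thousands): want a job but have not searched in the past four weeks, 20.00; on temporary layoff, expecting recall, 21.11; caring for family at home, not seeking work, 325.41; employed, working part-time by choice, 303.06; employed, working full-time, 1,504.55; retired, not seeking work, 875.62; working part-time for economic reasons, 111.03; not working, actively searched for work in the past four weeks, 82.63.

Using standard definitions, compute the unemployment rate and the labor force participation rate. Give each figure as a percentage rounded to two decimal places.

Unemployment rate ≈ 5.13%; labor force participation rate ≈ 62.35%.

Employed = 303.06 + 1,504.55 + 111.03 = 1,918.64 thousand (anyone who worked, including part-time for economic reasons, counts as employed).
Unemployed = 21.11 + 82.63 = 103.74 thousand (jobless and actively searching, or on temporary layoff).
Labor force = 1,918.64 + 103.74 = 2,022.38 thousand.
Not in labor force = 20.00 + 325.41 + 875.62 = 1,221.03 thousand (those not working and not actively searching are outside the labor force — including those who want a job but have given up searching).
Civilian working-age population = 2,022.38 + 1,221.03 = 3,243.41 thousand.
Unemployment rate = 103.74 / 2,022.38 = 5.13%.
Labor force participation rate = 2,022.38 / 3,243.41 = 62.35%.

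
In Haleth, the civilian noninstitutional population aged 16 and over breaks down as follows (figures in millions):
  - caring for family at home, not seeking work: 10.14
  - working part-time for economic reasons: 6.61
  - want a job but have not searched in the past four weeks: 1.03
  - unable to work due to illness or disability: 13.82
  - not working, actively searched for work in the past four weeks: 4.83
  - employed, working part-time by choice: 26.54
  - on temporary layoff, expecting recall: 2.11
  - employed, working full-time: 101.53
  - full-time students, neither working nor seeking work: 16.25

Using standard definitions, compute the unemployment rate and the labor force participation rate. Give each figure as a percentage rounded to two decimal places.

Employed = 6.61 + 26.54 + 101.53 = 134.68 million (anyone who worked, including part-time for economic reasons, counts as employed).
Unemployed = 4.83 + 2.11 = 6.94 million (jobless and actively searching, or on temporary layoff).
Labor force = 134.68 + 6.94 = 141.62 million.
Not in labor force = 10.14 + 1.03 + 13.82 + 16.25 = 41.24 million (those not working and not actively searching are outside the labor force — including those who want a job but have given up searching).
Civilian working-age population = 141.62 + 41.24 = 182.86 million.
Unemployment rate = 6.94 / 141.62 = 4.90%.
Labor force participation rate = 141.62 / 182.86 = 77.45%.

Unemployment rate ≈ 4.90%; labor force participation rate ≈ 77.45%.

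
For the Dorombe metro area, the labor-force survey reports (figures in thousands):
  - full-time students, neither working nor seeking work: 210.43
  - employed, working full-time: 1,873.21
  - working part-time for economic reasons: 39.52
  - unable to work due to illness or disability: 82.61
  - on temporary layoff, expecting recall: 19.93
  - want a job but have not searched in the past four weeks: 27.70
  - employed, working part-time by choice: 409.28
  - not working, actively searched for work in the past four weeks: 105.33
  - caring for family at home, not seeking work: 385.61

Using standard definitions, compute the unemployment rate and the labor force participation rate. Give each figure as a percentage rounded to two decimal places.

Unemployment rate ≈ 5.12%; labor force participation rate ≈ 77.60%.

Employed = 1,873.21 + 39.52 + 409.28 = 2,322.01 thousand (anyone who worked, including part-time for economic reasons, counts as employed).
Unemployed = 19.93 + 105.33 = 125.26 thousand (jobless and actively searching, or on temporary layoff).
Labor force = 2,322.01 + 125.26 = 2,447.27 thousand.
Not in labor force = 210.43 + 82.61 + 27.70 + 385.61 = 706.35 thousand (those not working and not actively searching are outside the labor force — including those who want a job but have given up searching).
Civilian working-age population = 2,447.27 + 706.35 = 3,153.62 thousand.
Unemployment rate = 125.26 / 2,447.27 = 5.12%.
Labor force participation rate = 2,447.27 / 3,153.62 = 77.60%.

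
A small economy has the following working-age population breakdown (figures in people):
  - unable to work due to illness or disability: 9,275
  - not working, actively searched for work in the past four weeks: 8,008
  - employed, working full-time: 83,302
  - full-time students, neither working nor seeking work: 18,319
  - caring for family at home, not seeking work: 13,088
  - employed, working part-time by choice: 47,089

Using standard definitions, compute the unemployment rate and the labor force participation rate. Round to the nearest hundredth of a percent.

Employed = 83,302 + 47,089 = 130,391.
Unemployed = 8,008.
Labor force = 130,391 + 8,008 = 138,399.
Not in labor force = 9,275 + 18,319 + 13,088 = 40,682 (those not working and not actively searching are outside the labor force).
Civilian working-age population = 138,399 + 40,682 = 179,081.
Unemployment rate = 8,008 / 138,399 = 5.79%.
Labor force participation rate = 138,399 / 179,081 = 77.28%.

Unemployment rate ≈ 5.79%; labor force participation rate ≈ 77.28%.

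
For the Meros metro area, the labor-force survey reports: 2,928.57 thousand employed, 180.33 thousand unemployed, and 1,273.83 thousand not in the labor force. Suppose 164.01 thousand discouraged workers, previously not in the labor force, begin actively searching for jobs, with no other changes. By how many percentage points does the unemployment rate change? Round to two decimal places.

Initially, labor force = 2,928.57 + 180.33 = 3,108.90 thousand, so u = 180.33/3,108.90 = 5.80%.
After the change, unemployed and labor force both rise by 164.01 → E = 2,928.57, U = 344.34, labor force = 3,272.91 thousand.
New unemployment rate = 344.34 / 3,272.91 = 10.52%.
Change = 10.52% − 5.80% = +4.72 percentage points.

The unemployment rate changes by +4.72 percentage points.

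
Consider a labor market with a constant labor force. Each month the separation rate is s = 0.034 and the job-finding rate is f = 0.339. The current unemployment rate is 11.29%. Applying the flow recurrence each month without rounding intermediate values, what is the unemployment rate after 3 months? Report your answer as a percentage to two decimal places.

With a fixed labor force, u_{t+1} = u_t + s·(1−u_t) − f·u_t = u_t·(1−s−f) + s.
Here 1−s−f = 0.627 and s = 0.034.
u_1 = 0.112900 × 0.627 + 0.034 = 0.104788.
u_2 = 0.104788 × 0.627 + 0.034 = 0.099702.
u_3 = 0.099702 × 0.627 + 0.034 = 0.096513.

Unemployment rate after three months ≈ 9.65%.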